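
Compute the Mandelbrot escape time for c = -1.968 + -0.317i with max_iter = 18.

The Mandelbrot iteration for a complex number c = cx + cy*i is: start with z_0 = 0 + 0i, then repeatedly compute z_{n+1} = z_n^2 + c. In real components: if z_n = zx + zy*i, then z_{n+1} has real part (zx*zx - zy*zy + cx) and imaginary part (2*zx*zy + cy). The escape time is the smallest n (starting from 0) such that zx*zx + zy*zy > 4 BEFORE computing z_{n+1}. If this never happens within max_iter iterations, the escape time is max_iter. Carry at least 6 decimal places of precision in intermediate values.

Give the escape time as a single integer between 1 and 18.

Answer: 2

Derivation:
z_0 = 0 + 0i, c = -1.9680 + -0.3170i
Iter 1: z = -1.9680 + -0.3170i, |z|^2 = 3.9735
Iter 2: z = 1.8045 + 0.9307i, |z|^2 = 4.1226
Escaped at iteration 2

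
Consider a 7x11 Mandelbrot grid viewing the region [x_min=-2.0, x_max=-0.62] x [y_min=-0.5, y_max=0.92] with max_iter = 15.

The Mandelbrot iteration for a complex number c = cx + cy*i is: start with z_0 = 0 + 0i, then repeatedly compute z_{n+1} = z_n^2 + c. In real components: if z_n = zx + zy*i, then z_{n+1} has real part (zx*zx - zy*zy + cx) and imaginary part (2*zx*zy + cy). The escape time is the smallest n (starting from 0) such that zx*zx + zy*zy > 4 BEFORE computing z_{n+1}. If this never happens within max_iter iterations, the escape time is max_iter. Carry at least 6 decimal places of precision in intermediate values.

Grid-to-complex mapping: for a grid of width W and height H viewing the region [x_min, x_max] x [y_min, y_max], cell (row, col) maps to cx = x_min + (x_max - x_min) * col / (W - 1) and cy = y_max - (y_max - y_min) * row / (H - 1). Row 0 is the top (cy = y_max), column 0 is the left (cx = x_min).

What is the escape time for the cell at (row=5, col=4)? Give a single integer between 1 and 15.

z_0 = 0 + 0i, c = -1.0800 + 0.2100i
Iter 1: z = -1.0800 + 0.2100i, |z|^2 = 1.2105
Iter 2: z = 0.0423 + -0.2436i, |z|^2 = 0.0611
Iter 3: z = -1.1376 + 0.1894i, |z|^2 = 1.3299
Iter 4: z = 0.1782 + -0.2209i, |z|^2 = 0.0805
Iter 5: z = -1.0971 + 0.1313i, |z|^2 = 1.2208
Iter 6: z = 0.1063 + -0.0781i, |z|^2 = 0.0174
Iter 7: z = -1.0748 + 0.1934i, |z|^2 = 1.1926
Iter 8: z = 0.0378 + -0.2057i, |z|^2 = 0.0438
Iter 9: z = -1.1209 + 0.1944i, |z|^2 = 1.2942
Iter 10: z = 0.1386 + -0.2259i, |z|^2 = 0.0703
Iter 11: z = -1.1118 + 0.1474i, |z|^2 = 1.2579
Iter 12: z = 0.1344 + -0.1177i, |z|^2 = 0.0319
Iter 13: z = -1.0758 + 0.1784i, |z|^2 = 1.1891
Iter 14: z = 0.0455 + -0.1737i, |z|^2 = 0.0323

Answer: 15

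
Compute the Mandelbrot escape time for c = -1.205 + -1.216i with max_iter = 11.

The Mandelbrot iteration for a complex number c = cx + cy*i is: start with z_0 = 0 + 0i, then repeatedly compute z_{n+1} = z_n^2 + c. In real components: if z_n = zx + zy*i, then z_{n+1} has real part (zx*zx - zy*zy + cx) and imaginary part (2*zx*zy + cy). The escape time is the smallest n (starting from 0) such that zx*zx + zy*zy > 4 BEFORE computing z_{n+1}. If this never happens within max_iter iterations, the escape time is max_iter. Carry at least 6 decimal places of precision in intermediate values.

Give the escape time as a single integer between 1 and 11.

z_0 = 0 + 0i, c = -1.2050 + -1.2160i
Iter 1: z = -1.2050 + -1.2160i, |z|^2 = 2.9307
Iter 2: z = -1.2316 + 1.7146i, |z|^2 = 4.4566
Escaped at iteration 2

Answer: 2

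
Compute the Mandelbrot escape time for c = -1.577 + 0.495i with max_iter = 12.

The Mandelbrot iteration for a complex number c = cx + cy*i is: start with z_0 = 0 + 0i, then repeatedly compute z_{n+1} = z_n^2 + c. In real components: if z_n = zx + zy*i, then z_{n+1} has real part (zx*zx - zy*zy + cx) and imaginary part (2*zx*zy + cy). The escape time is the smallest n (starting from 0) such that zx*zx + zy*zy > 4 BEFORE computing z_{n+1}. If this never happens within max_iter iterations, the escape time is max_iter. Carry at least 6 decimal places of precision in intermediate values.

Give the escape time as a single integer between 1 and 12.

Answer: 3

Derivation:
z_0 = 0 + 0i, c = -1.5770 + 0.4950i
Iter 1: z = -1.5770 + 0.4950i, |z|^2 = 2.7320
Iter 2: z = 0.6649 + -1.0662i, |z|^2 = 1.5789
Iter 3: z = -2.2717 + -0.9229i, |z|^2 = 6.0126
Escaped at iteration 3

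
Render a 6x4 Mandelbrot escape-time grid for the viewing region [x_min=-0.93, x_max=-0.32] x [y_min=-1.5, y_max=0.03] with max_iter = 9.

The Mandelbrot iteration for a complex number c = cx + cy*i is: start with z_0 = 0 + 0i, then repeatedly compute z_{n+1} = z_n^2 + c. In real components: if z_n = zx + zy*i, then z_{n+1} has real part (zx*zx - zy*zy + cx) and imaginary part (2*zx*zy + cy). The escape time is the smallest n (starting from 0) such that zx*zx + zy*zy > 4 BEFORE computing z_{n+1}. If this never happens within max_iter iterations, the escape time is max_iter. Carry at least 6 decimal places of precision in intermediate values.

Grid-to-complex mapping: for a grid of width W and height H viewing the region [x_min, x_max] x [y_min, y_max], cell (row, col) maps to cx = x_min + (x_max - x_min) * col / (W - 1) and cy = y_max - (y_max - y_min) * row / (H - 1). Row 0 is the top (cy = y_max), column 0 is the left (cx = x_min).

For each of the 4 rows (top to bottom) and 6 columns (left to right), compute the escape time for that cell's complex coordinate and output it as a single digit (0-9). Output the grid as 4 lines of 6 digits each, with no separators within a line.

(row=0, col=0): c = -0.9300 + 0.0300i → escape time 9
(row=0, col=1): c = -0.8080 + 0.0300i → escape time 9
(row=0, col=2): c = -0.6860 + 0.0300i → escape time 9
(row=0, col=3): c = -0.5640 + 0.0300i → escape time 9
(row=0, col=4): c = -0.4420 + 0.0300i → escape time 9
(row=0, col=5): c = -0.3200 + 0.0300i → escape time 9
(row=1, col=0): c = -0.9300 + -0.4800i → escape time 5
(row=1, col=1): c = -0.8080 + -0.4800i → escape time 6
(row=1, col=2): c = -0.6860 + -0.4800i → escape time 9
(row=1, col=3): c = -0.5640 + -0.4800i → escape time 9
(row=1, col=4): c = -0.4420 + -0.4800i → escape time 9
(row=1, col=5): c = -0.3200 + -0.4800i → escape time 9
(row=2, col=0): c = -0.9300 + -0.9900i → escape time 3
(row=2, col=1): c = -0.8080 + -0.9900i → escape time 3
(row=2, col=2): c = -0.6860 + -0.9900i → escape time 4
(row=2, col=3): c = -0.5640 + -0.9900i → escape time 4
(row=2, col=4): c = -0.4420 + -0.9900i → escape time 4
(row=2, col=5): c = -0.3200 + -0.9900i → escape time 5
(row=3, col=0): c = -0.9300 + -1.5000i → escape time 2
(row=3, col=1): c = -0.8080 + -1.5000i → escape time 2
(row=3, col=2): c = -0.6860 + -1.5000i → escape time 2
(row=3, col=3): c = -0.5640 + -1.5000i → escape time 2
(row=3, col=4): c = -0.4420 + -1.5000i → escape time 2
(row=3, col=5): c = -0.3200 + -1.5000i → escape time 2

Answer: 999999
569999
334445
222222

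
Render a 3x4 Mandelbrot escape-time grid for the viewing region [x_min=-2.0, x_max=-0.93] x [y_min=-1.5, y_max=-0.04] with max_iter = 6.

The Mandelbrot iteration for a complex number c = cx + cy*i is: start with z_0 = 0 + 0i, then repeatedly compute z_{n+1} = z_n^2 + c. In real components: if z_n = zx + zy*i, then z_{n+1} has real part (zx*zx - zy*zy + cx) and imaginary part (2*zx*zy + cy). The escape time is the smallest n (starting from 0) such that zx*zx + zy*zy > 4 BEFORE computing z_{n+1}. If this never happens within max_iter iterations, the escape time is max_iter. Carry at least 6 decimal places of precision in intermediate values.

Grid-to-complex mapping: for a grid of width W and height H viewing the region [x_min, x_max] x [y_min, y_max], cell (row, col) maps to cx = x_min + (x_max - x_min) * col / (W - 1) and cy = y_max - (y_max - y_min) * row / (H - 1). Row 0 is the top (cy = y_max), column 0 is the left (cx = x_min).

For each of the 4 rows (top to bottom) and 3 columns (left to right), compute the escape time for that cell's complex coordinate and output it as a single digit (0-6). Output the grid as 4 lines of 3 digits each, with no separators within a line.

(row=0, col=0): c = -2.0000 + -0.0400i → escape time 1
(row=0, col=1): c = -1.4650 + -0.0400i → escape time 6
(row=0, col=2): c = -0.9300 + -0.0400i → escape time 6
(row=1, col=0): c = -2.0000 + -0.5267i → escape time 1
(row=1, col=1): c = -1.4650 + -0.5267i → escape time 3
(row=1, col=2): c = -0.9300 + -0.5267i → escape time 5
(row=2, col=0): c = -2.0000 + -1.0133i → escape time 1
(row=2, col=1): c = -1.4650 + -1.0133i → escape time 3
(row=2, col=2): c = -0.9300 + -1.0133i → escape time 3
(row=3, col=0): c = -2.0000 + -1.5000i → escape time 1
(row=3, col=1): c = -1.4650 + -1.5000i → escape time 1
(row=3, col=2): c = -0.9300 + -1.5000i → escape time 2

Answer: 166
135
133
112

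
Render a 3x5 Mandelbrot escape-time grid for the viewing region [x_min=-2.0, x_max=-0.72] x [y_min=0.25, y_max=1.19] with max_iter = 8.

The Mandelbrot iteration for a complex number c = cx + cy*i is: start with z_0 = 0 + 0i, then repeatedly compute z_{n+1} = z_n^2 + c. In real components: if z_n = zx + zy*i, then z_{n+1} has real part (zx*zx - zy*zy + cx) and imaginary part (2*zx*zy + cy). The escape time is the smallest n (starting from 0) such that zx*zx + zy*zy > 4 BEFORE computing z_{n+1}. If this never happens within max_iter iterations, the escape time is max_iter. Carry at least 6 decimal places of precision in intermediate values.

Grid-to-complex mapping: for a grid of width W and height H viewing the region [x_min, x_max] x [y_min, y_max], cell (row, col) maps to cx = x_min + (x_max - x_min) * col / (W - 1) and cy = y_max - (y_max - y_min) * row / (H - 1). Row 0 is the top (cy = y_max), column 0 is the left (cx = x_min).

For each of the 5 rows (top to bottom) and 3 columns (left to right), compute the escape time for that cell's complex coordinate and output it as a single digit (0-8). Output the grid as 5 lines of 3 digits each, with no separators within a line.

Answer: 123
134
134
148
168

Derivation:
(row=0, col=0): c = -2.0000 + 1.1900i → escape time 1
(row=0, col=1): c = -1.3600 + 1.1900i → escape time 2
(row=0, col=2): c = -0.7200 + 1.1900i → escape time 3
(row=1, col=0): c = -2.0000 + 0.9550i → escape time 1
(row=1, col=1): c = -1.3600 + 0.9550i → escape time 3
(row=1, col=2): c = -0.7200 + 0.9550i → escape time 4
(row=2, col=0): c = -2.0000 + 0.7200i → escape time 1
(row=2, col=1): c = -1.3600 + 0.7200i → escape time 3
(row=2, col=2): c = -0.7200 + 0.7200i → escape time 4
(row=3, col=0): c = -2.0000 + 0.4850i → escape time 1
(row=3, col=1): c = -1.3600 + 0.4850i → escape time 4
(row=3, col=2): c = -0.7200 + 0.4850i → escape time 8
(row=4, col=0): c = -2.0000 + 0.2500i → escape time 1
(row=4, col=1): c = -1.3600 + 0.2500i → escape time 6
(row=4, col=2): c = -0.7200 + 0.2500i → escape time 8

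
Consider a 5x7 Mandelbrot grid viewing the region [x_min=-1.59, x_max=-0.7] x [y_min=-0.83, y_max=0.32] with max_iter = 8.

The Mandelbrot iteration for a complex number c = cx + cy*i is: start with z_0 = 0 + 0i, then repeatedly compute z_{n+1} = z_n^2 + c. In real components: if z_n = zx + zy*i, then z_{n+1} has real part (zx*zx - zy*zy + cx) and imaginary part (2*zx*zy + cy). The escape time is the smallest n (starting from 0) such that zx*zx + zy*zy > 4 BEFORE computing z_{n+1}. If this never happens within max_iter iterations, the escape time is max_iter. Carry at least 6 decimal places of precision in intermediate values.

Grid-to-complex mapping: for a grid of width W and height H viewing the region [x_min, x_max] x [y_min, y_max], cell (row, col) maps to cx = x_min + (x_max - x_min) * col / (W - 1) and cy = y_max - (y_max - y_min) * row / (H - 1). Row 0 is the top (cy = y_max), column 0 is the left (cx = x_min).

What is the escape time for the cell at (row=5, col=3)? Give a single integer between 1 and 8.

z_0 = 0 + 0i, c = -0.9225 + -0.6383i
Iter 1: z = -0.9225 + -0.6383i, |z|^2 = 1.2585
Iter 2: z = -0.4790 + 0.5394i, |z|^2 = 0.5203
Iter 3: z = -0.9840 + -1.1550i, |z|^2 = 2.3024
Iter 4: z = -1.2883 + 1.6349i, |z|^2 = 4.3324
Escaped at iteration 4

Answer: 4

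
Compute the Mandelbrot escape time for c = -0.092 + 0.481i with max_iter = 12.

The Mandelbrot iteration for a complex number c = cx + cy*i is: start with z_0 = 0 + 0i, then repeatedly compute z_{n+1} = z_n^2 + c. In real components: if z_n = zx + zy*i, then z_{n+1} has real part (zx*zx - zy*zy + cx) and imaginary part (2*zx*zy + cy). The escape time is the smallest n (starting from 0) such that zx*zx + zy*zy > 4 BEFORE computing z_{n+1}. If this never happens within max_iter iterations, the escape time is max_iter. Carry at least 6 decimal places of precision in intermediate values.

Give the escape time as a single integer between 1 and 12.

z_0 = 0 + 0i, c = -0.0920 + 0.4810i
Iter 1: z = -0.0920 + 0.4810i, |z|^2 = 0.2398
Iter 2: z = -0.3149 + 0.3925i, |z|^2 = 0.2532
Iter 3: z = -0.1469 + 0.2338i, |z|^2 = 0.0762
Iter 4: z = -0.1251 + 0.4123i, |z|^2 = 0.1856
Iter 5: z = -0.2464 + 0.3778i, |z|^2 = 0.2035
Iter 6: z = -0.1741 + 0.2948i, |z|^2 = 0.1172
Iter 7: z = -0.1486 + 0.3784i, |z|^2 = 0.1652
Iter 8: z = -0.2131 + 0.3685i, |z|^2 = 0.1812
Iter 9: z = -0.1824 + 0.3240i, |z|^2 = 0.1382
Iter 10: z = -0.1637 + 0.3628i, |z|^2 = 0.1584
Iter 11: z = -0.1968 + 0.3622i, |z|^2 = 0.1700

Answer: 12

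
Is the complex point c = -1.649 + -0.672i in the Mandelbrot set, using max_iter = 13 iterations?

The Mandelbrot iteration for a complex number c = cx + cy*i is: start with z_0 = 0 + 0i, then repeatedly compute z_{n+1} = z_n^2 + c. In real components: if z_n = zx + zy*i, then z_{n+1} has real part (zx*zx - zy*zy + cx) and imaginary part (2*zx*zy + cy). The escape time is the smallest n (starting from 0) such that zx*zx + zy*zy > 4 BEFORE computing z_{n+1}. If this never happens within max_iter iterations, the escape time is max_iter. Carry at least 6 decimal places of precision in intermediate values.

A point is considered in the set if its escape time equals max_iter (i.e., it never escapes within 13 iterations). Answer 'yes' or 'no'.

z_0 = 0 + 0i, c = -1.6490 + -0.6720i
Iter 1: z = -1.6490 + -0.6720i, |z|^2 = 3.1708
Iter 2: z = 0.6186 + 1.5443i, |z|^2 = 2.7674
Iter 3: z = -3.6510 + 1.2386i, |z|^2 = 14.8642
Escaped at iteration 3

Answer: no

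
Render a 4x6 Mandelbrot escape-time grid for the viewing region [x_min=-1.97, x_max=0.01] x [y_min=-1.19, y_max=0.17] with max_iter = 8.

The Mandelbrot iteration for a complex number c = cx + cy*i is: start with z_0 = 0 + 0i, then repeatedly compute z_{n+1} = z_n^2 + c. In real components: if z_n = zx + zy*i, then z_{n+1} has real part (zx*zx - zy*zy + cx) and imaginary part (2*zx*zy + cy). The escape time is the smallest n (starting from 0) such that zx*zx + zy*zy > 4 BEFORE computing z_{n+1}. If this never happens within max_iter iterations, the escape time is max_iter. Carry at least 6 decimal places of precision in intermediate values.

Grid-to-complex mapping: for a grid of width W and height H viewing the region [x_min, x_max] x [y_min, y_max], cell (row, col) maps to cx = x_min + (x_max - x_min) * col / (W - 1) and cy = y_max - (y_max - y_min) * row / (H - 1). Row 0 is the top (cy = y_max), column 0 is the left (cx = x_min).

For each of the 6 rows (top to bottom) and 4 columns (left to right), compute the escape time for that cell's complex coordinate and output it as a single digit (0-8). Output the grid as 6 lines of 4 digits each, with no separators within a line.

Answer: 3888
4888
1688
1378
1347
1233

Derivation:
(row=0, col=0): c = -1.9700 + 0.1700i → escape time 3
(row=0, col=1): c = -1.3100 + 0.1700i → escape time 8
(row=0, col=2): c = -0.6500 + 0.1700i → escape time 8
(row=0, col=3): c = 0.0100 + 0.1700i → escape time 8
(row=1, col=0): c = -1.9700 + -0.1020i → escape time 4
(row=1, col=1): c = -1.3100 + -0.1020i → escape time 8
(row=1, col=2): c = -0.6500 + -0.1020i → escape time 8
(row=1, col=3): c = 0.0100 + -0.1020i → escape time 8
(row=2, col=0): c = -1.9700 + -0.3740i → escape time 1
(row=2, col=1): c = -1.3100 + -0.3740i → escape time 6
(row=2, col=2): c = -0.6500 + -0.3740i → escape time 8
(row=2, col=3): c = 0.0100 + -0.3740i → escape time 8
(row=3, col=0): c = -1.9700 + -0.6460i → escape time 1
(row=3, col=1): c = -1.3100 + -0.6460i → escape time 3
(row=3, col=2): c = -0.6500 + -0.6460i → escape time 7
(row=3, col=3): c = 0.0100 + -0.6460i → escape time 8
(row=4, col=0): c = -1.9700 + -0.9180i → escape time 1
(row=4, col=1): c = -1.3100 + -0.9180i → escape time 3
(row=4, col=2): c = -0.6500 + -0.9180i → escape time 4
(row=4, col=3): c = 0.0100 + -0.9180i → escape time 7
(row=5, col=0): c = -1.9700 + -1.1900i → escape time 1
(row=5, col=1): c = -1.3100 + -1.1900i → escape time 2
(row=5, col=2): c = -0.6500 + -1.1900i → escape time 3
(row=5, col=3): c = 0.0100 + -1.1900i → escape time 3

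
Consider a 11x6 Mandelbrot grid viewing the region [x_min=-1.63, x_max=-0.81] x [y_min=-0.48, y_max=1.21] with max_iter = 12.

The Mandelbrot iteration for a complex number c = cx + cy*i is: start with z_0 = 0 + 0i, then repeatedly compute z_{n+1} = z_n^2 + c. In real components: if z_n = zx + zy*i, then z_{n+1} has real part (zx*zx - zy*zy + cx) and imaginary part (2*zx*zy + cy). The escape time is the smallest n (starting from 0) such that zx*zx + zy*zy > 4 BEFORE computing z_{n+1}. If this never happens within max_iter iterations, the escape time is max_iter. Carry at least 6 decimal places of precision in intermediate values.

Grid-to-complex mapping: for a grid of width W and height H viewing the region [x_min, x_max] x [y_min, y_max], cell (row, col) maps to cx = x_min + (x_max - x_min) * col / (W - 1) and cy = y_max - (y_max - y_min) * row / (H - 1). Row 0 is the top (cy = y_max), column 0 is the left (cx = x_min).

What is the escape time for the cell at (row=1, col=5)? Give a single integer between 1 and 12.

Answer: 3

Derivation:
z_0 = 0 + 0i, c = -1.2200 + 0.8720i
Iter 1: z = -1.2200 + 0.8720i, |z|^2 = 2.2488
Iter 2: z = -0.4920 + -1.2557i, |z|^2 = 1.8188
Iter 3: z = -2.5547 + 2.1075i, |z|^2 = 10.9682
Escaped at iteration 3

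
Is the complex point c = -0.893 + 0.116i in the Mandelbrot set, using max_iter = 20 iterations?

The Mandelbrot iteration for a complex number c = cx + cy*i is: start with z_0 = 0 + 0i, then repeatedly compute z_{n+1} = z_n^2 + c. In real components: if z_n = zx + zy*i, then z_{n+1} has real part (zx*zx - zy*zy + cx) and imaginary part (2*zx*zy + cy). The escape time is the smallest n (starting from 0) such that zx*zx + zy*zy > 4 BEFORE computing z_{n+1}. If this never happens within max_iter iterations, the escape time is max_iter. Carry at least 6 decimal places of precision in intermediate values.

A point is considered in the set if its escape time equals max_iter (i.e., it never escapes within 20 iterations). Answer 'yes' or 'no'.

Answer: yes

Derivation:
z_0 = 0 + 0i, c = -0.8930 + 0.1160i
Iter 1: z = -0.8930 + 0.1160i, |z|^2 = 0.8109
Iter 2: z = -0.1090 + -0.0912i, |z|^2 = 0.0202
Iter 3: z = -0.8894 + 0.1359i, |z|^2 = 0.8095
Iter 4: z = -0.1204 + -0.1257i, |z|^2 = 0.0303
Iter 5: z = -0.8943 + 0.1463i, |z|^2 = 0.8212
Iter 6: z = -0.1146 + -0.1456i, |z|^2 = 0.0343
Iter 7: z = -0.9011 + 0.1494i, |z|^2 = 0.8342
Iter 8: z = -0.1034 + -0.1532i, |z|^2 = 0.0342
Iter 9: z = -0.9058 + 0.1477i, |z|^2 = 0.8422
Iter 10: z = -0.0944 + -0.1515i, |z|^2 = 0.0319
Iter 11: z = -0.9071 + 0.1446i, |z|^2 = 0.8437
Iter 12: z = -0.0912 + -0.1463i, |z|^2 = 0.0297
Iter 13: z = -0.9061 + 0.1427i, |z|^2 = 0.8414
Iter 14: z = -0.0923 + -0.1426i, |z|^2 = 0.0289
Iter 15: z = -0.9048 + 0.1423i, |z|^2 = 0.8389
Iter 16: z = -0.0946 + -0.1416i, |z|^2 = 0.0290
Iter 17: z = -0.9041 + 0.1428i, |z|^2 = 0.8378
Iter 18: z = -0.0960 + -0.1422i, |z|^2 = 0.0294
Iter 19: z = -0.9040 + 0.1433i, |z|^2 = 0.8377
Did not escape in 20 iterations → in set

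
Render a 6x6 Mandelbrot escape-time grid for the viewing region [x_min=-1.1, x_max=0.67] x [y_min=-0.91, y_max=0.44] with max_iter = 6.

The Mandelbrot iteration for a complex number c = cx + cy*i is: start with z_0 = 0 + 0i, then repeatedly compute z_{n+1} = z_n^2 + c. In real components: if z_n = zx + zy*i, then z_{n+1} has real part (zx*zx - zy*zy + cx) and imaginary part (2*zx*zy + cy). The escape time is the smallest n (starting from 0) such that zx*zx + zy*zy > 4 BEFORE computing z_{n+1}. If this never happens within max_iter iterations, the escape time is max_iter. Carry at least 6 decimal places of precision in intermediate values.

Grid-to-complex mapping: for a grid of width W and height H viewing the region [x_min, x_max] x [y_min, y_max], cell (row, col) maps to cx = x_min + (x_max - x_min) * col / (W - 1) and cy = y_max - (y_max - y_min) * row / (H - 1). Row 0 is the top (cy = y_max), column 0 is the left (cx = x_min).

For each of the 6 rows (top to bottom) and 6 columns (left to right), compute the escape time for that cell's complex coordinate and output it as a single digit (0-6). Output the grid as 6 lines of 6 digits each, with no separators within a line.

(row=0, col=0): c = -1.1000 + 0.4400i → escape time 6
(row=0, col=1): c = -0.7460 + 0.4400i → escape time 6
(row=0, col=2): c = -0.3920 + 0.4400i → escape time 6
(row=0, col=3): c = -0.0380 + 0.4400i → escape time 6
(row=0, col=4): c = 0.3160 + 0.4400i → escape time 6
(row=0, col=5): c = 0.6700 + 0.4400i → escape time 3
(row=1, col=0): c = -1.1000 + 0.1700i → escape time 6
(row=1, col=1): c = -0.7460 + 0.1700i → escape time 6
(row=1, col=2): c = -0.3920 + 0.1700i → escape time 6
(row=1, col=3): c = -0.0380 + 0.1700i → escape time 6
(row=1, col=4): c = 0.3160 + 0.1700i → escape time 6
(row=1, col=5): c = 0.6700 + 0.1700i → escape time 4
(row=2, col=0): c = -1.1000 + -0.1000i → escape time 6
(row=2, col=1): c = -0.7460 + -0.1000i → escape time 6
(row=2, col=2): c = -0.3920 + -0.1000i → escape time 6
(row=2, col=3): c = -0.0380 + -0.1000i → escape time 6
(row=2, col=4): c = 0.3160 + -0.1000i → escape time 6
(row=2, col=5): c = 0.6700 + -0.1000i → escape time 4
(row=3, col=0): c = -1.1000 + -0.3700i → escape time 6
(row=3, col=1): c = -0.7460 + -0.3700i → escape time 6
(row=3, col=2): c = -0.3920 + -0.3700i → escape time 6
(row=3, col=3): c = -0.0380 + -0.3700i → escape time 6
(row=3, col=4): c = 0.3160 + -0.3700i → escape time 6
(row=3, col=5): c = 0.6700 + -0.3700i → escape time 3
(row=4, col=0): c = -1.1000 + -0.6400i → escape time 4
(row=4, col=1): c = -0.7460 + -0.6400i → escape time 5
(row=4, col=2): c = -0.3920 + -0.6400i → escape time 6
(row=4, col=3): c = -0.0380 + -0.6400i → escape time 6
(row=4, col=4): c = 0.3160 + -0.6400i → escape time 6
(row=4, col=5): c = 0.6700 + -0.6400i → escape time 3
(row=5, col=0): c = -1.1000 + -0.9100i → escape time 3
(row=5, col=1): c = -0.7460 + -0.9100i → escape time 4
(row=5, col=2): c = -0.3920 + -0.9100i → escape time 5
(row=5, col=3): c = -0.0380 + -0.9100i → escape time 6
(row=5, col=4): c = 0.3160 + -0.9100i → escape time 4
(row=5, col=5): c = 0.6700 + -0.9100i → escape time 2

Answer: 666663
666664
666664
666663
456663
345642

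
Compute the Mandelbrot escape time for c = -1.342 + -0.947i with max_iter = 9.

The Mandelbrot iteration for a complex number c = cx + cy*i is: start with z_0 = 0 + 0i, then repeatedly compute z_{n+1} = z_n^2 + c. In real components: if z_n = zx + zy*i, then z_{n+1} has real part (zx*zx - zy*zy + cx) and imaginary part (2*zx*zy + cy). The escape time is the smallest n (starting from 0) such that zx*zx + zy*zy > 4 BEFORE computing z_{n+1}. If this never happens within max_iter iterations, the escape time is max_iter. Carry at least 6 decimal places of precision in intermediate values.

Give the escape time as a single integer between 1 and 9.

Answer: 3

Derivation:
z_0 = 0 + 0i, c = -1.3420 + -0.9470i
Iter 1: z = -1.3420 + -0.9470i, |z|^2 = 2.6978
Iter 2: z = -0.4378 + 1.5947i, |z|^2 = 2.7349
Iter 3: z = -3.6935 + -2.3435i, |z|^2 = 19.1341
Escaped at iteration 3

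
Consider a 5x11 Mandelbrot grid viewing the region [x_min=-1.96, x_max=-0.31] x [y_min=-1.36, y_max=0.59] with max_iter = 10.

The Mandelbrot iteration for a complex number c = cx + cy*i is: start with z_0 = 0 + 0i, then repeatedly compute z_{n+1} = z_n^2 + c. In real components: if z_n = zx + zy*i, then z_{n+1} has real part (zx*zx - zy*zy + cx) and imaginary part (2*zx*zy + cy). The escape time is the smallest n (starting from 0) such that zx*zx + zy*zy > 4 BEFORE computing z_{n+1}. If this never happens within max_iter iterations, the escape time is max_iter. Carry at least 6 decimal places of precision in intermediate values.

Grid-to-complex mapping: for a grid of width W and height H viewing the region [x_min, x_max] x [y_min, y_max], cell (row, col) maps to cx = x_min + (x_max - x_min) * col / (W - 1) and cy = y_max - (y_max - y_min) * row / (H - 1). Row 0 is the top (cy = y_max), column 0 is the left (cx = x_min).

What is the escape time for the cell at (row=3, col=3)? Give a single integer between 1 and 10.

z_0 = 0 + 0i, c = -0.7225 + 0.0050i
Iter 1: z = -0.7225 + 0.0050i, |z|^2 = 0.5220
Iter 2: z = -0.2005 + -0.0022i, |z|^2 = 0.0402
Iter 3: z = -0.6823 + 0.0059i, |z|^2 = 0.4656
Iter 4: z = -0.2570 + -0.0030i, |z|^2 = 0.0661
Iter 5: z = -0.6565 + 0.0066i, |z|^2 = 0.4310
Iter 6: z = -0.2916 + -0.0036i, |z|^2 = 0.0850
Iter 7: z = -0.6375 + 0.0071i, |z|^2 = 0.4064
Iter 8: z = -0.3162 + -0.0041i, |z|^2 = 0.1000
Iter 9: z = -0.6226 + 0.0076i, |z|^2 = 0.3876

Answer: 10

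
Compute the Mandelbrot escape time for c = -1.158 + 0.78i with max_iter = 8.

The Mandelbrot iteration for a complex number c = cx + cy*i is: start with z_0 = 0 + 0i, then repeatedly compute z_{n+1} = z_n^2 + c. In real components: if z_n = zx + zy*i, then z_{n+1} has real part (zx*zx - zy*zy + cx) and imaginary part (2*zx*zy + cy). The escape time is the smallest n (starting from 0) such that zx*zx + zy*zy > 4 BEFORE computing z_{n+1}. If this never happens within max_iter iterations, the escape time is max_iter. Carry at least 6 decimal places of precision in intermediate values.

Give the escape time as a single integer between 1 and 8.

z_0 = 0 + 0i, c = -1.1580 + 0.7800i
Iter 1: z = -1.1580 + 0.7800i, |z|^2 = 1.9494
Iter 2: z = -0.4254 + -1.0265i, |z|^2 = 1.2347
Iter 3: z = -2.0307 + 1.6534i, |z|^2 = 6.8573
Escaped at iteration 3

Answer: 3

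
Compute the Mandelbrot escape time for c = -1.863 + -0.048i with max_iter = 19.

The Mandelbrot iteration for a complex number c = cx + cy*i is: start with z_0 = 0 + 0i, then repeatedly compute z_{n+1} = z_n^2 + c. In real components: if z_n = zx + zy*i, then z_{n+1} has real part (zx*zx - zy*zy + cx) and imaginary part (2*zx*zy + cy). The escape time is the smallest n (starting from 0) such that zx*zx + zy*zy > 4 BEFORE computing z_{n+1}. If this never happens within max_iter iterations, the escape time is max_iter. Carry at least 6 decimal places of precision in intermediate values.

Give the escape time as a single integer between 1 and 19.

z_0 = 0 + 0i, c = -1.8630 + -0.0480i
Iter 1: z = -1.8630 + -0.0480i, |z|^2 = 3.4731
Iter 2: z = 1.6055 + 0.1308i, |z|^2 = 2.5946
Iter 3: z = 0.6974 + 0.3721i, |z|^2 = 0.6249
Iter 4: z = -1.5151 + 0.4711i, |z|^2 = 2.5175
Iter 5: z = 0.2107 + -1.4754i, |z|^2 = 2.2213
Iter 6: z = -3.9955 + -0.6698i, |z|^2 = 16.4129
Escaped at iteration 6

Answer: 6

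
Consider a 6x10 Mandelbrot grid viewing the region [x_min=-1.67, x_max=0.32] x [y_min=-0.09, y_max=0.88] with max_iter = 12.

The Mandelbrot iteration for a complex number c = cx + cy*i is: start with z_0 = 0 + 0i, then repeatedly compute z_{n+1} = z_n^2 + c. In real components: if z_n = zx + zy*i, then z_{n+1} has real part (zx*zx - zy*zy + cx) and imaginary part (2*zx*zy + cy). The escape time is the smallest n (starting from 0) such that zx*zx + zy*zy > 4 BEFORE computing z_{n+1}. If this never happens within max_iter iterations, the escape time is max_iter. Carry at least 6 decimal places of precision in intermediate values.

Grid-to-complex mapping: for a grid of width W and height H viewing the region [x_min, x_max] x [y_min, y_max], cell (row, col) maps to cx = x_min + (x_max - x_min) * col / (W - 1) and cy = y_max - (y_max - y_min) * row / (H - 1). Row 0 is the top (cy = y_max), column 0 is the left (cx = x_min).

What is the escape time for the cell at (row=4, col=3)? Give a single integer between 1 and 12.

z_0 = 0 + 0i, c = -0.4760 + 0.4489i
Iter 1: z = -0.4760 + 0.4489i, |z|^2 = 0.4281
Iter 2: z = -0.4509 + 0.0215i, |z|^2 = 0.2038
Iter 3: z = -0.2731 + 0.4295i, |z|^2 = 0.2590
Iter 4: z = -0.5858 + 0.2143i, |z|^2 = 0.3891
Iter 5: z = -0.1787 + 0.1978i, |z|^2 = 0.0711
Iter 6: z = -0.4832 + 0.3782i, |z|^2 = 0.3765
Iter 7: z = -0.3856 + 0.0834i, |z|^2 = 0.1556
Iter 8: z = -0.3343 + 0.3846i, |z|^2 = 0.2596
Iter 9: z = -0.5121 + 0.1918i, |z|^2 = 0.2990
Iter 10: z = -0.2505 + 0.2525i, |z|^2 = 0.1265
Iter 11: z = -0.4770 + 0.3224i, |z|^2 = 0.3315

Answer: 12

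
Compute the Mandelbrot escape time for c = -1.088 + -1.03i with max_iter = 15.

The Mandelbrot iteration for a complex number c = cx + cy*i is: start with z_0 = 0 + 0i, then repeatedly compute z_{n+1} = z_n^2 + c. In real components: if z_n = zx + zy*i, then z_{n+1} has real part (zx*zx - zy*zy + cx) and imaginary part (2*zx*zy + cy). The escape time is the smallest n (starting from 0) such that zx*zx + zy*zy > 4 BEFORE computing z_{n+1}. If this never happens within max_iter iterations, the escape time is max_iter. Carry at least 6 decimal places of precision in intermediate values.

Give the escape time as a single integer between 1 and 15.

z_0 = 0 + 0i, c = -1.0880 + -1.0300i
Iter 1: z = -1.0880 + -1.0300i, |z|^2 = 2.2446
Iter 2: z = -0.9652 + 1.2113i, |z|^2 = 2.3987
Iter 3: z = -1.6237 + -3.3681i, |z|^2 = 13.9807
Escaped at iteration 3

Answer: 3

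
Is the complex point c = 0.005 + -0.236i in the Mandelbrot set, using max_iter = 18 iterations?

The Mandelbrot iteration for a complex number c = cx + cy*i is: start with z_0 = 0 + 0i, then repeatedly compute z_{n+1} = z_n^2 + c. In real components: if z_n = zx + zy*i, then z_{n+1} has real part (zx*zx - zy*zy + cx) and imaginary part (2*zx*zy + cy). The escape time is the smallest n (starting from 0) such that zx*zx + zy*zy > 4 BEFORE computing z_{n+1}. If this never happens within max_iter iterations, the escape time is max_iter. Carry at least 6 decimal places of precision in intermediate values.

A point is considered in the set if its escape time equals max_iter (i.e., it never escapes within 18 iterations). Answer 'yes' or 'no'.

z_0 = 0 + 0i, c = 0.0050 + -0.2360i
Iter 1: z = 0.0050 + -0.2360i, |z|^2 = 0.0557
Iter 2: z = -0.0507 + -0.2384i, |z|^2 = 0.0594
Iter 3: z = -0.0492 + -0.2118i, |z|^2 = 0.0473
Iter 4: z = -0.0375 + -0.2151i, |z|^2 = 0.0477
Iter 5: z = -0.0399 + -0.2199i, |z|^2 = 0.0499
Iter 6: z = -0.0418 + -0.2185i, |z|^2 = 0.0495
Iter 7: z = -0.0410 + -0.2178i, |z|^2 = 0.0491
Iter 8: z = -0.0407 + -0.2182i, |z|^2 = 0.0492
Iter 9: z = -0.0409 + -0.2182i, |z|^2 = 0.0493
Iter 10: z = -0.0409 + -0.2181i, |z|^2 = 0.0493
Iter 11: z = -0.0409 + -0.2181i, |z|^2 = 0.0493
Iter 12: z = -0.0409 + -0.2182i, |z|^2 = 0.0493
Iter 13: z = -0.0409 + -0.2182i, |z|^2 = 0.0493
Iter 14: z = -0.0409 + -0.2181i, |z|^2 = 0.0493
Iter 15: z = -0.0409 + -0.2181i, |z|^2 = 0.0493
Iter 16: z = -0.0409 + -0.2181i, |z|^2 = 0.0493
Iter 17: z = -0.0409 + -0.2181i, |z|^2 = 0.0493
Did not escape in 18 iterations → in set

Answer: yes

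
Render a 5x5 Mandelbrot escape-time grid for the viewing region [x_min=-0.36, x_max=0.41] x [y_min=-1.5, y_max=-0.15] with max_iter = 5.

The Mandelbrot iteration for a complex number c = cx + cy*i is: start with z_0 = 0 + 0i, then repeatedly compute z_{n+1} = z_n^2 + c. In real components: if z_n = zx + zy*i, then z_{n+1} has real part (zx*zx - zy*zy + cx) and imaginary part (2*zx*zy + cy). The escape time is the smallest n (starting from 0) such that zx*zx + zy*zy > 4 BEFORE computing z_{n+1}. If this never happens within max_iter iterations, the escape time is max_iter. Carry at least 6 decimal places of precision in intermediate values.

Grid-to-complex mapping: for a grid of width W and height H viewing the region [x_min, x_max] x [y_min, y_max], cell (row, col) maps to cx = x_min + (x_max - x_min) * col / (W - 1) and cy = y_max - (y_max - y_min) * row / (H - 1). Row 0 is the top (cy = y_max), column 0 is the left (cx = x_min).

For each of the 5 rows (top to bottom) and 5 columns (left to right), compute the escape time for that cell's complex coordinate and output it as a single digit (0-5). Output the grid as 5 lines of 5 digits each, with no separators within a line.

Answer: 55555
55555
55554
34332
22222

Derivation:
(row=0, col=0): c = -0.3600 + -0.1500i → escape time 5
(row=0, col=1): c = -0.1675 + -0.1500i → escape time 5
(row=0, col=2): c = 0.0250 + -0.1500i → escape time 5
(row=0, col=3): c = 0.2175 + -0.1500i → escape time 5
(row=0, col=4): c = 0.4100 + -0.1500i → escape time 5
(row=1, col=0): c = -0.3600 + -0.4875i → escape time 5
(row=1, col=1): c = -0.1675 + -0.4875i → escape time 5
(row=1, col=2): c = 0.0250 + -0.4875i → escape time 5
(row=1, col=3): c = 0.2175 + -0.4875i → escape time 5
(row=1, col=4): c = 0.4100 + -0.4875i → escape time 5
(row=2, col=0): c = -0.3600 + -0.8250i → escape time 5
(row=2, col=1): c = -0.1675 + -0.8250i → escape time 5
(row=2, col=2): c = 0.0250 + -0.8250i → escape time 5
(row=2, col=3): c = 0.2175 + -0.8250i → escape time 5
(row=2, col=4): c = 0.4100 + -0.8250i → escape time 4
(row=3, col=0): c = -0.3600 + -1.1625i → escape time 3
(row=3, col=1): c = -0.1675 + -1.1625i → escape time 4
(row=3, col=2): c = 0.0250 + -1.1625i → escape time 3
(row=3, col=3): c = 0.2175 + -1.1625i → escape time 3
(row=3, col=4): c = 0.4100 + -1.1625i → escape time 2
(row=4, col=0): c = -0.3600 + -1.5000i → escape time 2
(row=4, col=1): c = -0.1675 + -1.5000i → escape time 2
(row=4, col=2): c = 0.0250 + -1.5000i → escape time 2
(row=4, col=3): c = 0.2175 + -1.5000i → escape time 2
(row=4, col=4): c = 0.4100 + -1.5000i → escape time 2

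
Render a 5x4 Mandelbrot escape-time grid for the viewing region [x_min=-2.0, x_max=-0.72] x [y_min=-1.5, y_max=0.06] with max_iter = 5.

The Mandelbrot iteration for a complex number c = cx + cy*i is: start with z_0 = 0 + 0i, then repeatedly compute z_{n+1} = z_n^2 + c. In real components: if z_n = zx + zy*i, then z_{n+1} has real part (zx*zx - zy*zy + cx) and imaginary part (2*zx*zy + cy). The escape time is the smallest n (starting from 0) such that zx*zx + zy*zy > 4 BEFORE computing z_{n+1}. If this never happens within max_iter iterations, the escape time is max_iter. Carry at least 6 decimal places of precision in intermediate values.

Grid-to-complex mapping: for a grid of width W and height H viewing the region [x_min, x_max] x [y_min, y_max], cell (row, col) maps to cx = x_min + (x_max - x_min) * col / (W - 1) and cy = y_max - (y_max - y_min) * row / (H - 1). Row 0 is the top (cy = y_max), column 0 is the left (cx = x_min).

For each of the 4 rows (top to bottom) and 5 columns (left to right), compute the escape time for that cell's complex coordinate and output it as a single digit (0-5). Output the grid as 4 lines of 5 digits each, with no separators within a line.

Answer: 15555
13455
12333
11122

Derivation:
(row=0, col=0): c = -2.0000 + 0.0600i → escape time 1
(row=0, col=1): c = -1.6800 + 0.0600i → escape time 5
(row=0, col=2): c = -1.3600 + 0.0600i → escape time 5
(row=0, col=3): c = -1.0400 + 0.0600i → escape time 5
(row=0, col=4): c = -0.7200 + 0.0600i → escape time 5
(row=1, col=0): c = -2.0000 + -0.4600i → escape time 1
(row=1, col=1): c = -1.6800 + -0.4600i → escape time 3
(row=1, col=2): c = -1.3600 + -0.4600i → escape time 4
(row=1, col=3): c = -1.0400 + -0.4600i → escape time 5
(row=1, col=4): c = -0.7200 + -0.4600i → escape time 5
(row=2, col=0): c = -2.0000 + -0.9800i → escape time 1
(row=2, col=1): c = -1.6800 + -0.9800i → escape time 2
(row=2, col=2): c = -1.3600 + -0.9800i → escape time 3
(row=2, col=3): c = -1.0400 + -0.9800i → escape time 3
(row=2, col=4): c = -0.7200 + -0.9800i → escape time 3
(row=3, col=0): c = -2.0000 + -1.5000i → escape time 1
(row=3, col=1): c = -1.6800 + -1.5000i → escape time 1
(row=3, col=2): c = -1.3600 + -1.5000i → escape time 1
(row=3, col=3): c = -1.0400 + -1.5000i → escape time 2
(row=3, col=4): c = -0.7200 + -1.5000i → escape time 2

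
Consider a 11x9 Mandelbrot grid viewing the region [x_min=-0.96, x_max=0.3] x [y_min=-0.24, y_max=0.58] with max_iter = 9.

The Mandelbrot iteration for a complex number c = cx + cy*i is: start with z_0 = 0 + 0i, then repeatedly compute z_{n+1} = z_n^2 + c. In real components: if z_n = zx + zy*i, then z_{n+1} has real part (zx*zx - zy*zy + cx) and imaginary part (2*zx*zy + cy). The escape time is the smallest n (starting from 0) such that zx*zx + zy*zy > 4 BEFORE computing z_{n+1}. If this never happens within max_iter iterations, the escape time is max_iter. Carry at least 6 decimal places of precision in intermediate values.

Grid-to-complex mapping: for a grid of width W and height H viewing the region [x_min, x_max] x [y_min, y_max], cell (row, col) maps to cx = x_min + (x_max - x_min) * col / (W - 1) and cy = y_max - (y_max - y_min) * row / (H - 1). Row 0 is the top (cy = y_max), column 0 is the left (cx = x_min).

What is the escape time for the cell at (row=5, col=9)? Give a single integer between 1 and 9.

z_0 = 0 + 0i, c = 0.1740 + 0.0675i
Iter 1: z = 0.1740 + 0.0675i, |z|^2 = 0.0348
Iter 2: z = 0.1997 + 0.0910i, |z|^2 = 0.0482
Iter 3: z = 0.2056 + 0.1038i, |z|^2 = 0.0531
Iter 4: z = 0.2055 + 0.1102i, |z|^2 = 0.0544
Iter 5: z = 0.2041 + 0.1128i, |z|^2 = 0.0544
Iter 6: z = 0.2029 + 0.1135i, |z|^2 = 0.0541
Iter 7: z = 0.2023 + 0.1136i, |z|^2 = 0.0538
Iter 8: z = 0.2020 + 0.1135i, |z|^2 = 0.0537

Answer: 9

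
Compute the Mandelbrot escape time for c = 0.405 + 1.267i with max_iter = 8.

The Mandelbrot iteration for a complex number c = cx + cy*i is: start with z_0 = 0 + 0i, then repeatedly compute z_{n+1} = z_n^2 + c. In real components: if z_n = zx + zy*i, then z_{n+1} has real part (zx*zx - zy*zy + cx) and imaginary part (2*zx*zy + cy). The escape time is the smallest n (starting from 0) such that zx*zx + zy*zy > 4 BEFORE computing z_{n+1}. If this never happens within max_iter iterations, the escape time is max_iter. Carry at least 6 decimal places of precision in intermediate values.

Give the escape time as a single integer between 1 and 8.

Answer: 2

Derivation:
z_0 = 0 + 0i, c = 0.4050 + 1.2670i
Iter 1: z = 0.4050 + 1.2670i, |z|^2 = 1.7693
Iter 2: z = -1.0363 + 2.2933i, |z|^2 = 6.3329
Escaped at iteration 2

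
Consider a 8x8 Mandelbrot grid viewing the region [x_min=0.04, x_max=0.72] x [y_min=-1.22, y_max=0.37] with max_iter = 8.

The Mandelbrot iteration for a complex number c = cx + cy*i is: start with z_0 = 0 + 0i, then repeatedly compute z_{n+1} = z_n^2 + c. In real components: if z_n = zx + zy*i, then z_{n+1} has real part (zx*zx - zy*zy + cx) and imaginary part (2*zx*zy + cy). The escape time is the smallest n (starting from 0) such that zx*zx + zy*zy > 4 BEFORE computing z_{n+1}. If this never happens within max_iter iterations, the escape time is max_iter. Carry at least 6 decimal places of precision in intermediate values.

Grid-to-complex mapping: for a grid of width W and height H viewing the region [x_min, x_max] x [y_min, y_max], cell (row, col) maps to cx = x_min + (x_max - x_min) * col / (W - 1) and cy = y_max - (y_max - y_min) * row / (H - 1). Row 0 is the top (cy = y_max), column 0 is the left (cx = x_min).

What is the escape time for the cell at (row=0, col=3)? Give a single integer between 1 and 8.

Answer: 8

Derivation:
z_0 = 0 + 0i, c = 0.3314 + 0.3700i
Iter 1: z = 0.3314 + 0.3700i, |z|^2 = 0.2467
Iter 2: z = 0.3044 + 0.6153i, |z|^2 = 0.4712
Iter 3: z = 0.0455 + 0.7445i, |z|^2 = 0.5564
Iter 4: z = -0.2208 + 0.4378i, |z|^2 = 0.2404
Iter 5: z = 0.1885 + 0.1766i, |z|^2 = 0.0667
Iter 6: z = 0.3358 + 0.4366i, |z|^2 = 0.3034
Iter 7: z = 0.2535 + 0.6632i, |z|^2 = 0.5041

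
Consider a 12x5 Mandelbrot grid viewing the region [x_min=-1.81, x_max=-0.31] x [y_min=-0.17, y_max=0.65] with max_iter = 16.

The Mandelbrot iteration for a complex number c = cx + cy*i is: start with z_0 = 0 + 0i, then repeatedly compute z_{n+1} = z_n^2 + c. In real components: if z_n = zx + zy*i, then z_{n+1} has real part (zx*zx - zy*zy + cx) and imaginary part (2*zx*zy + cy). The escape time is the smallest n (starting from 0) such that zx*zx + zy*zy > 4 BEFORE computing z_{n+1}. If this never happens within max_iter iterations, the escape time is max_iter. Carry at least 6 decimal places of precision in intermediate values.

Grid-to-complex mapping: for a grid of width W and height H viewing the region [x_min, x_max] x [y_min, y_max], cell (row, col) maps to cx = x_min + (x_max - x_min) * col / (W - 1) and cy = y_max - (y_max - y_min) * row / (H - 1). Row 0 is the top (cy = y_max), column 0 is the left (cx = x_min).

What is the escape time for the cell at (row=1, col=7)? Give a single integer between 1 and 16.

z_0 = 0 + 0i, c = -0.8555 + 0.4450i
Iter 1: z = -0.8555 + 0.4450i, |z|^2 = 0.9298
Iter 2: z = -0.3217 + -0.3164i, |z|^2 = 0.2036
Iter 3: z = -0.8521 + 0.6485i, |z|^2 = 1.1466
Iter 4: z = -0.5500 + -0.6602i, |z|^2 = 0.7384
Iter 5: z = -0.9887 + 1.1712i, |z|^2 = 2.3494
Iter 6: z = -1.2497 + -1.8711i, |z|^2 = 5.0626
Escaped at iteration 6

Answer: 6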